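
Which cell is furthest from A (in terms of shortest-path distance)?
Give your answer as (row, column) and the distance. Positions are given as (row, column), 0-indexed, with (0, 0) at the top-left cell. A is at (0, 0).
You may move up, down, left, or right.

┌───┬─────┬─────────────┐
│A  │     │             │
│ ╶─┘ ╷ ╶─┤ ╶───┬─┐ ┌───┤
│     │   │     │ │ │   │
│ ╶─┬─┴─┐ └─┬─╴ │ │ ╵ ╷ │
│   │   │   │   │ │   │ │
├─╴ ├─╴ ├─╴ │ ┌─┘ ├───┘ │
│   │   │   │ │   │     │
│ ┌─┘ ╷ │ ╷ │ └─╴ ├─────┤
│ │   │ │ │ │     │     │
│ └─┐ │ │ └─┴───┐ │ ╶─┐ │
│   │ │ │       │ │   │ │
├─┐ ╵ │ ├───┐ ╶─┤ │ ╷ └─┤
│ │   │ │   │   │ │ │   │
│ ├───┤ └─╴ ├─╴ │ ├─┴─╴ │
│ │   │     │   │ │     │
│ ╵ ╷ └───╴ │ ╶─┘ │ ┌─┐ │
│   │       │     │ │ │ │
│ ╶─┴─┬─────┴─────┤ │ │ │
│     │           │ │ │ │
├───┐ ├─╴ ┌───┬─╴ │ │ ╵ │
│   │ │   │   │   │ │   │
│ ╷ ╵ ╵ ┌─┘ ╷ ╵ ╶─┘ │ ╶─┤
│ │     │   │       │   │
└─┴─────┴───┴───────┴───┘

Computing BFS distances from A to all cells:
Furthest cell: (5, 11)
Distance: 60 steps

Path from A to the furthest cell:

┌───┬─────┬─────────────┐
│A  │     │             │
│ ╶─┘ ╷ ╶─┤ ╶───┬─┐ ┌───┤
│↓    │   │     │ │ │   │
│ ╶─┬─┴─┐ └─┬─╴ │ │ ╵ ╷ │
│↳ ↓│   │   │   │ │   │ │
├─╴ ├─╴ ├─╴ │ ┌─┘ ├───┘ │
│↓ ↲│↱ ↓│   │ │   │     │
│ ┌─┘ ╷ │ ╷ │ └─╴ ├─────┤
│↓│  ↑│↓│ │ │     │↱ → ↓│
│ └─┐ │ │ └─┴───┐ │ ╶─┐ │
│↳ ↓│↑│↓│       │ │↑ ↰│B│
├─┐ ╵ │ ├───┐ ╶─┤ │ ╷ └─┤
│ │↳ ↑│↓│   │   │ │ │↑ ↰│
│ ├───┤ └─╴ ├─╴ │ ├─┴─╴ │
│ │↓ ↰│↳ → ↓│   │ │↱ → ↑│
│ ╵ ╷ └───╴ │ ╶─┘ │ ┌─┐ │
│↓ ↲│↑ ← ← ↲│     │↑│ │ │
│ ╶─┴─┬─────┴─────┤ │ │ │
│↳ → ↓│  ↱ → → → ↓│↑│ │ │
├───┐ ├─╴ ┌───┬─╴ │ │ ╵ │
│   │↓│↱ ↑│   │↓ ↲│↑│   │
│ ╷ ╵ ╵ ┌─┘ ╷ ╵ ╶─┘ │ ╶─┤
│ │  ↳ ↑│   │  ↳ → ↑│   │
└─┴─────┴───┴───────┴───┘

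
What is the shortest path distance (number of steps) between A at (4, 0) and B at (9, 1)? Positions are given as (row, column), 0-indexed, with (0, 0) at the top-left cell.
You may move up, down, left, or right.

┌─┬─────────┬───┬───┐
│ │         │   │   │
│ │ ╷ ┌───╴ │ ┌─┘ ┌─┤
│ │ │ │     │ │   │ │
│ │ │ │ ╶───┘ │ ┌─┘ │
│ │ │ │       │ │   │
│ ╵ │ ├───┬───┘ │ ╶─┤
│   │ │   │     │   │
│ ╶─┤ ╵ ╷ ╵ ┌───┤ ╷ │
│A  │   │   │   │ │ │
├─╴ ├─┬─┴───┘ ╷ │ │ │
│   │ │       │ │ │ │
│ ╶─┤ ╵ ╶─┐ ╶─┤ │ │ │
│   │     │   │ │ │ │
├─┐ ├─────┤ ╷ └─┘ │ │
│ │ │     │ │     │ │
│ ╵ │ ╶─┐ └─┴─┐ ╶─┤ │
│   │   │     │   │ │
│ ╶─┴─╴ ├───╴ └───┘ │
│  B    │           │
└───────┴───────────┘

Finding path from (4, 0) to (9, 1):
Path: (4,0) → (4,1) → (5,1) → (5,0) → (6,0) → (6,1) → (7,1) → (8,1) → (8,0) → (9,0) → (9,1)
Distance: 10 steps

Solution:

┌─┬─────────┬───┬───┐
│ │         │   │   │
│ │ ╷ ┌───╴ │ ┌─┘ ┌─┤
│ │ │ │     │ │   │ │
│ │ │ │ ╶───┘ │ ┌─┘ │
│ │ │ │       │ │   │
│ ╵ │ ├───┬───┘ │ ╶─┤
│   │ │   │     │   │
│ ╶─┤ ╵ ╷ ╵ ┌───┤ ╷ │
│A ↓│   │   │   │ │ │
├─╴ ├─┬─┴───┘ ╷ │ │ │
│↓ ↲│ │       │ │ │ │
│ ╶─┤ ╵ ╶─┐ ╶─┤ │ │ │
│↳ ↓│     │   │ │ │ │
├─┐ ├─────┤ ╷ └─┘ │ │
│ │↓│     │ │     │ │
│ ╵ │ ╶─┐ └─┴─┐ ╶─┤ │
│↓ ↲│   │     │   │ │
│ ╶─┴─╴ ├───╴ └───┘ │
│↳ B    │           │
└───────┴───────────┘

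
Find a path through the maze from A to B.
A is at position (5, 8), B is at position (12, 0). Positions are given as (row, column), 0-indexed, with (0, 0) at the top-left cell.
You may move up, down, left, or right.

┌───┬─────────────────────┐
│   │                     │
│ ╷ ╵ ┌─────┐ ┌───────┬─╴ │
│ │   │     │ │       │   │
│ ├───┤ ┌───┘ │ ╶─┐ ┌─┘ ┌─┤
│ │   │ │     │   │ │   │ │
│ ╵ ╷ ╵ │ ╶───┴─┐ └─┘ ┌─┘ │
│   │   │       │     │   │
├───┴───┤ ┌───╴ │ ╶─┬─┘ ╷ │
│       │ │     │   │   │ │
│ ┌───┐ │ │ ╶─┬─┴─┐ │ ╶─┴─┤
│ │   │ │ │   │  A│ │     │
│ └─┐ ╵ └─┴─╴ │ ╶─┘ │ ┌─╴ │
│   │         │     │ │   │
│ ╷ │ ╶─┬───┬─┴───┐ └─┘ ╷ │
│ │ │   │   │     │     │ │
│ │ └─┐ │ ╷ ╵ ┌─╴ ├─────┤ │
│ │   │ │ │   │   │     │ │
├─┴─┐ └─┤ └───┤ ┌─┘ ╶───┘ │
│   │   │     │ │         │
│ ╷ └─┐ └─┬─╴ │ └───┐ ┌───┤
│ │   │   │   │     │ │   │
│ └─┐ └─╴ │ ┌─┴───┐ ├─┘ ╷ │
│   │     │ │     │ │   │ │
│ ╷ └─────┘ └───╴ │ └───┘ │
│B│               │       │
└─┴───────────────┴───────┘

Finding the shortest path from (5, 8) to (12, 0):
Path length: 63 steps
Directions: left → down → right → right → up → up → left → up → right → right → up → right → up → right → up → left → left → left → left → left → left → down → down → left → left → down → right → right → right → down → left → left → down → right → down → left → left → left → up → up → left → left → left → down → down → right → down → down → right → down → right → down → right → down → left → left → up → left → up → left → down → down → down

Solution:

┌───┬─────────────────────┐
│   │        ↓ ← ← ← ← ← ↰│
│ ╷ ╵ ┌─────┐ ┌───────┬─╴ │
│ │   │     │↓│       │↱ ↑│
│ ├───┤ ┌───┘ │ ╶─┐ ┌─┘ ┌─┤
│ │   │ │↓ ← ↲│   │ │↱ ↑│ │
│ ╵ ╷ ╵ │ ╶───┴─┐ └─┘ ┌─┘ │
│   │   │↳ → → ↓│↱ → ↑│   │
├───┴───┤ ┌───╴ │ ╶─┬─┘ ╷ │
│↓ ← ← ↰│ │↓ ← ↲│↑ ↰│   │ │
│ ┌───┐ │ │ ╶─┬─┴─┐ │ ╶─┴─┤
│↓│   │↑│ │↳ ↓│↓ A│↑│     │
│ └─┐ ╵ └─┴─╴ │ ╶─┘ │ ┌─╴ │
│↳ ↓│  ↑ ← ← ↲│↳ → ↑│ │   │
│ ╷ │ ╶─┬───┬─┴───┐ └─┘ ╷ │
│ │↓│   │   │     │     │ │
│ │ └─┐ │ ╷ ╵ ┌─╴ ├─────┤ │
│ │↳ ↓│ │ │   │   │     │ │
├─┴─┐ └─┤ └───┤ ┌─┘ ╶───┘ │
│↓ ↰│↳ ↓│     │ │         │
│ ╷ └─┐ └─┬─╴ │ └───┐ ┌───┤
│↓│↑ ↰│↳ ↓│   │     │ │   │
│ └─┐ └─╴ │ ┌─┴───┐ ├─┘ ╷ │
│↓  │↑ ← ↲│ │     │ │   │ │
│ ╷ └─────┘ └───╴ │ └───┘ │
│B│               │       │
└─┴───────────────┴───────┘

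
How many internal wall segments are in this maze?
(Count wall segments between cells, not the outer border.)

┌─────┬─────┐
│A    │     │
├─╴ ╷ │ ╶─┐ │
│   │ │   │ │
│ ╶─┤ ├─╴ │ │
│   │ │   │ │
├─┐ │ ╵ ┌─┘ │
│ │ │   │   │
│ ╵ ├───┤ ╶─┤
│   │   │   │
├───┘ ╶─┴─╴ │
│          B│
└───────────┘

Counting internal wall segments:
Total internal walls: 25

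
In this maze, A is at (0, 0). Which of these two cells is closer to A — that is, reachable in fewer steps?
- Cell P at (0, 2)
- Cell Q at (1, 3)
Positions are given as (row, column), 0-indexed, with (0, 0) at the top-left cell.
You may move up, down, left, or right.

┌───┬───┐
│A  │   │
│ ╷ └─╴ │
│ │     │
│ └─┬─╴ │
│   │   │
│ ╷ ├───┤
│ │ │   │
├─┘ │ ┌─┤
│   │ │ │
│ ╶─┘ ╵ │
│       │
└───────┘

Shortest path A → P at (0, 2): 6 steps
Shortest path A → Q at (1, 3): 4 steps

Q is closer (4 steps vs 6 steps).

Path to P:

┌───┬───┐
│A ↓│P ↰│
│ ╷ └─╴ │
│ │↳ → ↑│
│ └─┬─╴ │
│   │   │
│ ╷ ├───┤
│ │ │   │
├─┘ │ ┌─┤
│   │ │ │
│ ╶─┘ ╵ │
│       │
└───────┘

Path to Q:

┌───┬───┐
│A ↓│   │
│ ╷ └─╴ │
│ │↳ → Q│
│ └─┬─╴ │
│   │   │
│ ╷ ├───┤
│ │ │   │
├─┘ │ ┌─┤
│   │ │ │
│ ╶─┘ ╵ │
│       │
└───────┘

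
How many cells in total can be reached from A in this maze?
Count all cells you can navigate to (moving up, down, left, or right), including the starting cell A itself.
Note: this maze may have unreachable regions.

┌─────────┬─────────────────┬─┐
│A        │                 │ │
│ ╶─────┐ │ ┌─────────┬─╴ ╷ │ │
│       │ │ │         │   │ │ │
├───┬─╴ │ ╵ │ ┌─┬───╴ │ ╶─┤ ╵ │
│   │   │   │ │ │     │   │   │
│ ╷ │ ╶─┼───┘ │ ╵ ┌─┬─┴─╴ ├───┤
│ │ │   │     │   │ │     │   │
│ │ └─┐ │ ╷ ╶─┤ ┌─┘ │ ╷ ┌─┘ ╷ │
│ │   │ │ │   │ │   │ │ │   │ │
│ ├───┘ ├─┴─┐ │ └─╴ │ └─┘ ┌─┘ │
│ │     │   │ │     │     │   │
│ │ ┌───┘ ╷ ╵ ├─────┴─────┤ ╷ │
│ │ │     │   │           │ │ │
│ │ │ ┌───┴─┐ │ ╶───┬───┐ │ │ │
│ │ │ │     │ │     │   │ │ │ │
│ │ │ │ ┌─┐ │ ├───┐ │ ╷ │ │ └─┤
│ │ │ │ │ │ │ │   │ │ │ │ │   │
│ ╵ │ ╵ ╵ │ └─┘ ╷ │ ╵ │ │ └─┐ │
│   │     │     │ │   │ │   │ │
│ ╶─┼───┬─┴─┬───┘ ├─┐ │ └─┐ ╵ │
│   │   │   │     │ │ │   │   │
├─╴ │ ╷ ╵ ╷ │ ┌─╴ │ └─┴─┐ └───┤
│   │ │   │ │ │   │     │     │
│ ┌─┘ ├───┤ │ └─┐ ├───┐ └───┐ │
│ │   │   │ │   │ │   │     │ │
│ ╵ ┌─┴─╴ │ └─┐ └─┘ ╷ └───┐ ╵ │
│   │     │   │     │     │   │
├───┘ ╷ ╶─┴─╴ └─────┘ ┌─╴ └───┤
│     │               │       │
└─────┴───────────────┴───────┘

Using BFS/flood-fill to find all reachable cells from A:
Maze size: 15 × 15 = 225 total cells
All cells are reachable — the maze is fully connected.
Reachable cells: 225

Reachable region (· marks reachable cells):

┌─────────┬─────────────────┬─┐
│A · · · ·│· · · · · · · · ·│·│
│ ╶─────┐ │ ┌─────────┬─╴ ╷ │ │
│· · · ·│·│·│· · · · ·│· ·│·│·│
├───┬─╴ │ ╵ │ ┌─┬───╴ │ ╶─┤ ╵ │
│· ·│· ·│· ·│·│·│· · ·│· ·│· ·│
│ ╷ │ ╶─┼───┘ │ ╵ ┌─┬─┴─╴ ├───┤
│·│·│· ·│· · ·│· ·│·│· · ·│· ·│
│ │ └─┐ │ ╷ ╶─┤ ┌─┘ │ ╷ ┌─┘ ╷ │
│·│· ·│·│·│· ·│·│· ·│·│·│· ·│·│
│ ├───┘ ├─┴─┐ │ └─╴ │ └─┘ ┌─┘ │
│·│· · ·│· ·│·│· · ·│· · ·│· ·│
│ │ ┌───┘ ╷ ╵ ├─────┴─────┤ ╷ │
│·│·│· · ·│· ·│· · · · · ·│·│·│
│ │ │ ┌───┴─┐ │ ╶───┬───┐ │ │ │
│·│·│·│· · ·│·│· · ·│· ·│·│·│·│
│ │ │ │ ┌─┐ │ ├───┐ │ ╷ │ │ └─┤
│·│·│·│·│·│·│·│· ·│·│·│·│·│· ·│
│ ╵ │ ╵ ╵ │ └─┘ ╷ │ ╵ │ │ └─┐ │
│· ·│· · ·│· · ·│·│· ·│·│· ·│·│
│ ╶─┼───┬─┴─┬───┘ ├─┐ │ └─┐ ╵ │
│· ·│· ·│· ·│· · ·│·│·│· ·│· ·│
├─╴ │ ╷ ╵ ╷ │ ┌─╴ │ └─┴─┐ └───┤
│· ·│·│· ·│·│·│· ·│· · ·│· · ·│
│ ┌─┘ ├───┤ │ └─┐ ├───┐ └───┐ │
│·│· ·│· ·│·│· ·│·│· ·│· · ·│·│
│ ╵ ┌─┴─╴ │ └─┐ └─┘ ╷ └───┐ ╵ │
│· ·│· · ·│· ·│· · ·│· · ·│· ·│
├───┘ ╷ ╶─┴─╴ └─────┘ ┌─╴ └───┤
│· · ·│· · · · · · · ·│· · · ·│
└─────┴───────────────┴───────┘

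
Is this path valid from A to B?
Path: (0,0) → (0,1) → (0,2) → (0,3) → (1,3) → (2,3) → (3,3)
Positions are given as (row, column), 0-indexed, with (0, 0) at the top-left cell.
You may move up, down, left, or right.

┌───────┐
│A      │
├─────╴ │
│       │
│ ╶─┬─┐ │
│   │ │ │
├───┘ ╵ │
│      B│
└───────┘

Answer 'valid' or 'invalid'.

Checking path validity:
Result: All consecutive moves are passable.

valid

Correct solution:

┌───────┐
│A → → ↓│
├─────╴ │
│      ↓│
│ ╶─┬─┐ │
│   │ │↓│
├───┘ ╵ │
│      B│
└───────┘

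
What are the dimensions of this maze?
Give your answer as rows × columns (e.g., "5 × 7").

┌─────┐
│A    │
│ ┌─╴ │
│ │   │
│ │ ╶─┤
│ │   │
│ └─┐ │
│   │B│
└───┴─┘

Counting the maze dimensions:
Rows (vertical): 4
Columns (horizontal): 3
Dimensions: 4 × 3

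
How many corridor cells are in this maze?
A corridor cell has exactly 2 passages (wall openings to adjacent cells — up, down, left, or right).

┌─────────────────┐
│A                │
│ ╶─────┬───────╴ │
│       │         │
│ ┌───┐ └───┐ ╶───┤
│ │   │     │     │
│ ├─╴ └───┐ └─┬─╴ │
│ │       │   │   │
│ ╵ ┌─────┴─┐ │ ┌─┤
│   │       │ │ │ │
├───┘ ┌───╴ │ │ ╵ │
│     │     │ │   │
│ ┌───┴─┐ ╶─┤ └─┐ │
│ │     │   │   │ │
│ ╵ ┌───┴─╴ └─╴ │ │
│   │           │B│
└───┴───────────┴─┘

Counting cells with exactly 2 passages:
Total corridor cells: 58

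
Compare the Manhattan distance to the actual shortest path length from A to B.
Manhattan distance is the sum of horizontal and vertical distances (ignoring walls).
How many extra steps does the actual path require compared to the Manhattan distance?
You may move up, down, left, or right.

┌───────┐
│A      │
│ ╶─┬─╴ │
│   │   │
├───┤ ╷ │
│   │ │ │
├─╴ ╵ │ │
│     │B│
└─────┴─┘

Manhattan distance: |3 - 0| + |3 - 0| = 6
Actual path length: 6
Extra steps: 6 - 6 = 0

Solution:

┌───────┐
│A → → ↓│
│ ╶─┬─╴ │
│   │  ↓│
├───┤ ╷ │
│   │ │↓│
├─╴ ╵ │ │
│     │B│
└─────┴─┘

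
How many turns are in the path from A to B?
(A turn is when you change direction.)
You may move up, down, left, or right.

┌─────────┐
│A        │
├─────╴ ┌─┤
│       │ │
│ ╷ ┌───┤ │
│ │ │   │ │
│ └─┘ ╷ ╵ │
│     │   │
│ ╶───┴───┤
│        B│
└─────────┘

Directions: right, right, right, down, left, left, left, down, down, down, right, right, right, right
Number of turns: 4

Solution:

┌─────────┐
│A → → ↓  │
├─────╴ ┌─┤
│↓ ← ← ↲│ │
│ ╷ ┌───┤ │
│↓│ │   │ │
│ └─┘ ╷ ╵ │
│↓    │   │
│ ╶───┴───┤
│↳ → → → B│
└─────────┘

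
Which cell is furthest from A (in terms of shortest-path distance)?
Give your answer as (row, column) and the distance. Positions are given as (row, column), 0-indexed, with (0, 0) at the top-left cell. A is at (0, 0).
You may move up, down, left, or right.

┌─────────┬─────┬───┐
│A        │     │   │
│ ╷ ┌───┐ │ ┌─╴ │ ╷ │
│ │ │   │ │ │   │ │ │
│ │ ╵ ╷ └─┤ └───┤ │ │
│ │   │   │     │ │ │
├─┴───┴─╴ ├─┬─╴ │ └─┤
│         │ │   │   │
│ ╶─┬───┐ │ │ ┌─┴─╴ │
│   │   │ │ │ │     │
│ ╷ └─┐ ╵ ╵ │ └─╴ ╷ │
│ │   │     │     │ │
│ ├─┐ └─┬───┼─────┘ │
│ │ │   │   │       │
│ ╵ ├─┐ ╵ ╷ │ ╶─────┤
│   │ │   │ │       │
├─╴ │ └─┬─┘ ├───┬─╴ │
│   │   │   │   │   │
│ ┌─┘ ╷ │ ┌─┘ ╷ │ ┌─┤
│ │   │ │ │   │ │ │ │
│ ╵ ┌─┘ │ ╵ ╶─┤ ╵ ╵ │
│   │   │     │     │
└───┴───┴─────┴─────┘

Computing BFS distances from A to all cells:
Furthest cell: (1, 6)
Distance: 65 steps

Path from A to the furthest cell:

┌─────────┬─────┬───┐
│A ↓      │↱ → ↓│   │
│ ╷ ┌───┐ │ ┌─╴ │ ╷ │
│ │↓│↱ ↓│ │↑│B ↲│ │ │
│ │ ╵ ╷ └─┤ └───┤ │ │
│ │↳ ↑│↳ ↓│↑ ← ↰│ │ │
├─┴───┴─╴ ├─┬─╴ │ └─┤
│↓ ← ← ← ↲│ │↱ ↑│   │
│ ╶─┬───┐ │ │ ┌─┴─╴ │
│↳ ↓│   │ │ │↑│  ↓ ↰│
│ ╷ └─┐ ╵ ╵ │ └─╴ ╷ │
│ │↳ ↓│     │↑ ← ↲│↑│
│ ├─┐ └─┬───┼─────┘ │
│ │ │↳ ↓│↱ ↓│↱ → → ↑│
│ ╵ ├─┐ ╵ ╷ │ ╶─────┤
│   │ │↳ ↑│↓│↑ ← ← ↰│
├─╴ │ └─┬─┘ ├───┬─╴ │
│   │   │↓ ↲│↱ ↓│↱ ↑│
│ ┌─┘ ╷ │ ┌─┘ ╷ │ ┌─┤
│ │   │ │↓│↱ ↑│↓│↑│ │
│ ╵ ┌─┘ │ ╵ ╶─┤ ╵ ╵ │
│   │   │↳ ↑  │↳ ↑  │
└───┴───┴─────┴─────┘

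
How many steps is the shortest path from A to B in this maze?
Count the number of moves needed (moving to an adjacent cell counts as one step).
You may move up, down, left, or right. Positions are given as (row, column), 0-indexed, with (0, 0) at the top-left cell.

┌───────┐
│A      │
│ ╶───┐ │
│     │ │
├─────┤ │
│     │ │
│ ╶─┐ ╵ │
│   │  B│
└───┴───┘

Using BFS to find shortest path:
Start: (0, 0), End: (3, 3)
Path found:
(0,0) → (0,1) → (0,2) → (0,3) → (1,3) → (2,3) → (3,3)
Number of steps: 6

Solution:

┌───────┐
│A → → ↓│
│ ╶───┐ │
│     │↓│
├─────┤ │
│     │↓│
│ ╶─┐ ╵ │
│   │  B│
└───┴───┘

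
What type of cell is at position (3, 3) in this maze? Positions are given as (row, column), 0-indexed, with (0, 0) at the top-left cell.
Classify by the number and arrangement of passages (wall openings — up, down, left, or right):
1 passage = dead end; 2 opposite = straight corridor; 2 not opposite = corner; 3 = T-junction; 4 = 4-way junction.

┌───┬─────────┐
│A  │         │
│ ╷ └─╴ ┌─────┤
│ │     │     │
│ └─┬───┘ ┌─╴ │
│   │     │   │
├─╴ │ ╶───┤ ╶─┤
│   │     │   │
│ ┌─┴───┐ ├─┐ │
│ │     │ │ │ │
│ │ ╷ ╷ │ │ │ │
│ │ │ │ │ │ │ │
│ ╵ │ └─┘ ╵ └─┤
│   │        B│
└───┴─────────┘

Checking cell at (3, 3):
Number of passages: 2
Cell type: straight corridor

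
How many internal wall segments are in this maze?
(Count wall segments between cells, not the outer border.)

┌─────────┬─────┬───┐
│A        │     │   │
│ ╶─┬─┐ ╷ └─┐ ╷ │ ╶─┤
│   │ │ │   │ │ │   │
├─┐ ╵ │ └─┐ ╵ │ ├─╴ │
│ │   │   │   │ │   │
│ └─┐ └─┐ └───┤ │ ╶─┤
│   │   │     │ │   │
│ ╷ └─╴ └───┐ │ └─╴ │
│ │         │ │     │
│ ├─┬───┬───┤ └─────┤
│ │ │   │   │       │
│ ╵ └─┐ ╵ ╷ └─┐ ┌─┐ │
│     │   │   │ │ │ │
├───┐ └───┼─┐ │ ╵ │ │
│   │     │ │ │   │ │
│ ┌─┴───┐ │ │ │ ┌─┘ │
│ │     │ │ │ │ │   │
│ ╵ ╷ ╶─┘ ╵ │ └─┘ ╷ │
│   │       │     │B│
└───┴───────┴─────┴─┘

Counting internal wall segments:
Total internal walls: 81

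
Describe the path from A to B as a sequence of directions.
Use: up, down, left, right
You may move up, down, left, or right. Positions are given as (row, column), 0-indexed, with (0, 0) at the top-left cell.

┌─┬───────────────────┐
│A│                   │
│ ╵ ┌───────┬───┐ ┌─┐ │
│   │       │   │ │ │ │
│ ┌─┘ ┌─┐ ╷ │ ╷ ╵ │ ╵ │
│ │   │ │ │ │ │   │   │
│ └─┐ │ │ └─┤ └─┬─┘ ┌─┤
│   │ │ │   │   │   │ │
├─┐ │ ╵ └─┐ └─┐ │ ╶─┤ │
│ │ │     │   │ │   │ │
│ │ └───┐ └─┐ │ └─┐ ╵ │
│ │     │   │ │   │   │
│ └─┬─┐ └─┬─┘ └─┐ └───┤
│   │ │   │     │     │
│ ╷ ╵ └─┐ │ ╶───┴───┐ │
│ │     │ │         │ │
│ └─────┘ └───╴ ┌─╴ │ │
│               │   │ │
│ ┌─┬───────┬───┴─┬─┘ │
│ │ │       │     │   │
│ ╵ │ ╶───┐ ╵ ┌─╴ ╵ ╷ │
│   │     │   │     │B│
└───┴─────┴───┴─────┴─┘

Finding the path and converting it to directions:
Path through cells: (0,0) → (1,0) → (1,1) → (0,1) → (0,2) → (0,3) → (0,4) → (0,5) → (0,6) → (0,7) → (0,8) → (1,8) → (2,8) → (2,7) → (1,7) → (1,6) → (2,6) → (3,6) → (3,7) → (4,7) → (5,7) → (5,8) → (6,8) → (6,9) → (6,10) → (7,10) → (8,10) → (9,10) → (10,10)
Directions: down, right, up, right, right, right, right, right, right, right, down, down, left, up, left, down, down, right, down, down, right, down, right, right, down, down, down, down

Solution:

┌─┬───────────────────┐
│A│↱ → → → → → → ↓    │
│ ╵ ┌───────┬───┐ ┌─┐ │
│↳ ↑│       │↓ ↰│↓│ │ │
│ ┌─┘ ┌─┐ ╷ │ ╷ ╵ │ ╵ │
│ │   │ │ │ │↓│↑ ↲│   │
│ └─┐ │ │ └─┤ └─┬─┘ ┌─┤
│   │ │ │   │↳ ↓│   │ │
├─┐ │ ╵ └─┐ └─┐ │ ╶─┤ │
│ │ │     │   │↓│   │ │
│ │ └───┐ └─┐ │ └─┐ ╵ │
│ │     │   │ │↳ ↓│   │
│ └─┬─┐ └─┬─┘ └─┐ └───┤
│   │ │   │     │↳ → ↓│
│ ╷ ╵ └─┐ │ ╶───┴───┐ │
│ │     │ │         │↓│
│ └─────┘ └───╴ ┌─╴ │ │
│               │   │↓│
│ ┌─┬───────┬───┴─┬─┘ │
│ │ │       │     │  ↓│
│ ╵ │ ╶───┐ ╵ ┌─╴ ╵ ╷ │
│   │     │   │     │B│
└───┴─────┴───┴─────┴─┘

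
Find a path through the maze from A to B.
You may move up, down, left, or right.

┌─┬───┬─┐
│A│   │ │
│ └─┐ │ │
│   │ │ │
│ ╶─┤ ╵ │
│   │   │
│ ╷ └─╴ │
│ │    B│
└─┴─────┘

Finding the shortest path through the maze:
Path length: 6 steps
Directions: down → down → right → down → right → right

Solution:

┌─┬───┬─┐
│A│   │ │
│ └─┐ │ │
│↓  │ │ │
│ ╶─┤ ╵ │
│↳ ↓│   │
│ ╷ └─╴ │
│ │↳ → B│
└─┴─────┘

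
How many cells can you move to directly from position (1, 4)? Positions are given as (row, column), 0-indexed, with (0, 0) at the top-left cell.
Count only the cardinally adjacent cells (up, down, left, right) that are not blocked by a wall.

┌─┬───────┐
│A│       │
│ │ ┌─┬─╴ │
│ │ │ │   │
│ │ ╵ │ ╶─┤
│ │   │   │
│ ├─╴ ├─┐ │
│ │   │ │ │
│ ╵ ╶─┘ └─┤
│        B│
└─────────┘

Checking passable neighbors of (1, 4):
Neighbors: (0, 4), (1, 3)
Count: 2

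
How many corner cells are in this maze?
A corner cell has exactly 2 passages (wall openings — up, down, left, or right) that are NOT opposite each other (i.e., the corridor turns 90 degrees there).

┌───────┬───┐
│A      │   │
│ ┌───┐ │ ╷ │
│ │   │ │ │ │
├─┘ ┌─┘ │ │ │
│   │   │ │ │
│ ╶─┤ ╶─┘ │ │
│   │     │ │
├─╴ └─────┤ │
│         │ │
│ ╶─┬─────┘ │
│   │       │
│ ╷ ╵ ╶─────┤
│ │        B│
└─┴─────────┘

Counting corner cells (2 non-opposite passages):
Total corners: 18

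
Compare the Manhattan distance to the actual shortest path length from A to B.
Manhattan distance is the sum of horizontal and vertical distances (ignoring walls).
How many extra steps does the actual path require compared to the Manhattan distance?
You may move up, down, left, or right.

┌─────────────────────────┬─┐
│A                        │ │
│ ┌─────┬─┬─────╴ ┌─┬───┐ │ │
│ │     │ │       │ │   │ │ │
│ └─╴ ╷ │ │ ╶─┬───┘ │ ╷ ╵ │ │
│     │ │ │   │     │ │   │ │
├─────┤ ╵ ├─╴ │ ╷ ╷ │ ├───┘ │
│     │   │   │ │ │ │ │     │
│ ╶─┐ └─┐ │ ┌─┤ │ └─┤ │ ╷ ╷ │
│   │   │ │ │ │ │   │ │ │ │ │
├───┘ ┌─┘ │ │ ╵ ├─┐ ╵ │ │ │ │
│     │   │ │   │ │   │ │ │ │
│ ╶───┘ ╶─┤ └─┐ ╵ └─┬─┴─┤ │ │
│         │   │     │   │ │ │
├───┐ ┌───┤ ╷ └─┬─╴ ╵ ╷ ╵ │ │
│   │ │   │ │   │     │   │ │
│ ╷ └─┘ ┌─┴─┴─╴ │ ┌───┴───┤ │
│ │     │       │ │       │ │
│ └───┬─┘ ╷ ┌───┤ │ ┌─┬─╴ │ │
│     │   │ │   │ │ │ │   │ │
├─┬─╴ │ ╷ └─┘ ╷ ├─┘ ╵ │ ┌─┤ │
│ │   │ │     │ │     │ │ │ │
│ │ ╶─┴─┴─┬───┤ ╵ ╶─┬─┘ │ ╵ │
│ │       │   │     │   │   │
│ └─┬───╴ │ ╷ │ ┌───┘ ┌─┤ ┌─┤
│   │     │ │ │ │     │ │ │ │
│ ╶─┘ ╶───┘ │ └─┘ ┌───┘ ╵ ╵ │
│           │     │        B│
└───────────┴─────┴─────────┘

Manhattan distance: |13 - 0| + |13 - 0| = 26
Actual path length: 56
Extra steps: 56 - 26 = 30

Solution:

┌─────────────────────────┬─┐
│A → → → → → → → → → → → ↓│ │
│ ┌─────┬─┬─────╴ ┌─┬───┐ │ │
│ │     │ │       │ │↓ ↰│↓│ │
│ └─╴ ╷ │ │ ╶─┬───┘ │ ╷ ╵ │ │
│     │ │ │   │↓ ↰  │↓│↑ ↲│ │
├─────┤ ╵ ├─╴ │ ╷ ╷ │ ├───┘ │
│     │   │   │↓│↑│ │↓│  ↱ ↓│
│ ╶─┐ └─┐ │ ┌─┤ │ └─┤ │ ╷ ╷ │
│   │   │ │ │ │↓│↑ ↰│↓│ │↑│↓│
├───┘ ┌─┘ │ │ ╵ ├─┐ ╵ │ │ │ │
│     │   │ │  ↓│ │↑ ↲│ │↑│↓│
│ ╶───┘ ╶─┤ └─┐ ╵ └─┬─┴─┤ │ │
│         │   │↳ → ↓│↱ ↓│↑│↓│
├───┐ ┌───┤ ╷ └─┬─╴ ╵ ╷ ╵ │ │
│   │ │   │ │   │  ↳ ↑│↳ ↑│↓│
│ ╷ └─┘ ┌─┴─┴─╴ │ ┌───┴───┤ │
│ │     │       │ │       │↓│
│ └───┬─┘ ╷ ┌───┤ │ ┌─┬─╴ │ │
│     │   │ │   │ │ │ │   │↓│
├─┬─╴ │ ╷ └─┘ ╷ ├─┘ ╵ │ ┌─┤ │
│ │   │ │     │ │     │ │ │↓│
│ │ ╶─┴─┴─┬───┤ ╵ ╶─┬─┘ │ ╵ │
│ │       │   │     │   │↓ ↲│
│ └─┬───╴ │ ╷ │ ┌───┘ ┌─┤ ┌─┤
│   │     │ │ │ │     │ │↓│ │
│ ╶─┘ ╶───┘ │ └─┘ ┌───┘ ╵ ╵ │
│           │     │      ↳ B│
└───────────┴─────┴─────────┘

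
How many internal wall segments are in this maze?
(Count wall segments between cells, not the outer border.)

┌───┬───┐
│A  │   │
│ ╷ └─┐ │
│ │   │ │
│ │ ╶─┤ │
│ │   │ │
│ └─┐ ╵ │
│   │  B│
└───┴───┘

Counting internal wall segments:
Total internal walls: 9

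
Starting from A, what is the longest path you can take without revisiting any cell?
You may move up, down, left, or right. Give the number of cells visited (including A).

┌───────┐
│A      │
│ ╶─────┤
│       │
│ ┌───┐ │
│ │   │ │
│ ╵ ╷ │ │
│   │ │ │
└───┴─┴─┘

Finding longest simple path using DFS:
Start: (0, 0)
Longest path visits 8 cells
Path: A → down → down → down → right → up → right → down

Solution:

┌───────┐
│A      │
│ ╶─────┤
│↓      │
│ ┌───┐ │
│↓│↱ ↓│ │
│ ╵ ╷ │ │
│↳ ↑│B│ │
└───┴─┴─┘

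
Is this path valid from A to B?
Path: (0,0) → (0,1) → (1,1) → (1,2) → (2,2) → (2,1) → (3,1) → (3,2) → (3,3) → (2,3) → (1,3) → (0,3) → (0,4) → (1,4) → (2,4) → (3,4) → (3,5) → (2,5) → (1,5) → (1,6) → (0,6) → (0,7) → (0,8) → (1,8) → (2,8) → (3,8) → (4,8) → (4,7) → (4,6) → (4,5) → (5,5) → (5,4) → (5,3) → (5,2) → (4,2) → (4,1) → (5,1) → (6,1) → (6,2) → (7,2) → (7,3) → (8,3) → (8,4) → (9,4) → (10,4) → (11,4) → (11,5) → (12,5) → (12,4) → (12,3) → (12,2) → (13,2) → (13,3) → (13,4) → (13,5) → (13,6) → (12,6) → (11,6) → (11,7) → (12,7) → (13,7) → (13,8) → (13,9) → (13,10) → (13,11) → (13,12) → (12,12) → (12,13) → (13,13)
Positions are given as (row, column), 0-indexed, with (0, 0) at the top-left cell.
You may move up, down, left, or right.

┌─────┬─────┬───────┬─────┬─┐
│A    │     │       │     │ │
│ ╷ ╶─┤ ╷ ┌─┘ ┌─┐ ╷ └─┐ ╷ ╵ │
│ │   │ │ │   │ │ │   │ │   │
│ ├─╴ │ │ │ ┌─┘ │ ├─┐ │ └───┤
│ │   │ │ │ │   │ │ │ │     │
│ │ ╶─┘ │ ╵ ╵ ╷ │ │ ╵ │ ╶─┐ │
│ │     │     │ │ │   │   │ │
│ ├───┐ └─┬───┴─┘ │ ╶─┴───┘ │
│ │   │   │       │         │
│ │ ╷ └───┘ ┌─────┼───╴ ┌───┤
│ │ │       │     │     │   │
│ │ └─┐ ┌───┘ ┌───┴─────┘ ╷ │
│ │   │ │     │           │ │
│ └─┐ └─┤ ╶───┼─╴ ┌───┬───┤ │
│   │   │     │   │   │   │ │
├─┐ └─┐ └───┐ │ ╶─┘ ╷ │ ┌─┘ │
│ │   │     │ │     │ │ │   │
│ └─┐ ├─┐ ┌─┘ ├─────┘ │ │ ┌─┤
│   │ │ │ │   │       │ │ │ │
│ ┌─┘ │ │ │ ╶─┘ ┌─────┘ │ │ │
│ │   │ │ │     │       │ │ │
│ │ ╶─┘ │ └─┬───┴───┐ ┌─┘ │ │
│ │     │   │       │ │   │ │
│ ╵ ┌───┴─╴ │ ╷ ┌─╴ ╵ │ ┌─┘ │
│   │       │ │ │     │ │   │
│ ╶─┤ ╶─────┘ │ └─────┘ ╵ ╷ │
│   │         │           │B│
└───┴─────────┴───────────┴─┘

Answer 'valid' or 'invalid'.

Checking path validity:
Result: All consecutive moves are passable.

valid

Correct solution:

┌─────┬─────┬───────┬─────┬─┐
│A ↓  │↱ ↓  │↱ → ↓  │     │ │
│ ╷ ╶─┤ ╷ ┌─┘ ┌─┐ ╷ └─┐ ╷ ╵ │
│ │↳ ↓│↑│↓│↱ ↑│ │↓│   │ │   │
│ ├─╴ │ │ │ ┌─┘ │ ├─┐ │ └───┤
│ │↓ ↲│↑│↓│↑│   │↓│ │ │     │
│ │ ╶─┘ │ ╵ ╵ ╷ │ │ ╵ │ ╶─┐ │
│ │↳ → ↑│↳ ↑  │ │↓│   │   │ │
│ ├───┐ └─┬───┴─┘ │ ╶─┴───┘ │
│ │↓ ↰│   │↓ ← ← ↲│         │
│ │ ╷ └───┘ ┌─────┼───╴ ┌───┤
│ │↓│↑ ← ← ↲│     │     │   │
│ │ └─┐ ┌───┘ ┌───┴─────┘ ╷ │
│ │↳ ↓│ │     │           │ │
│ └─┐ └─┤ ╶───┼─╴ ┌───┬───┤ │
│   │↳ ↓│     │   │   │   │ │
├─┐ └─┐ └───┐ │ ╶─┘ ╷ │ ┌─┘ │
│ │   │↳ ↓  │ │     │ │ │   │
│ └─┐ ├─┐ ┌─┘ ├─────┘ │ │ ┌─┤
│   │ │ │↓│   │       │ │ │ │
│ ┌─┘ │ │ │ ╶─┘ ┌─────┘ │ │ │
│ │   │ │↓│     │       │ │ │
│ │ ╶─┘ │ └─┬───┴───┐ ┌─┘ │ │
│ │     │↳ ↓│↱ ↓    │ │   │ │
│ ╵ ┌───┴─╴ │ ╷ ┌─╴ ╵ │ ┌─┘ │
│   │↓ ← ← ↲│↑│↓│     │ │↱ ↓│
│ ╶─┤ ╶─────┘ │ └─────┘ ╵ ╷ │
│   │↳ → → → ↑│↳ → → → → ↑│B│
└───┴─────────┴───────────┴─┘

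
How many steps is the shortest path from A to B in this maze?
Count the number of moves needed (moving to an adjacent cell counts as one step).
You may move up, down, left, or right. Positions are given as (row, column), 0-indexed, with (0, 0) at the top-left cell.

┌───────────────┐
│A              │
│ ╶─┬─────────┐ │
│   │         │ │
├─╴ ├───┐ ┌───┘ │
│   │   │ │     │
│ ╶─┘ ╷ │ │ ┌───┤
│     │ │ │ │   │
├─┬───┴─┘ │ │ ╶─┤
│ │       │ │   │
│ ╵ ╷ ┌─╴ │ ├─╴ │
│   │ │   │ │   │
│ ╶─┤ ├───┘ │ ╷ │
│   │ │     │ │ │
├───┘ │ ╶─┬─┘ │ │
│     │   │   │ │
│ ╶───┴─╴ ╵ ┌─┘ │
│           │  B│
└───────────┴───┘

Using BFS to find shortest path:
Start: (0, 0), End: (8, 7)
Path found:
(0,0) → (0,1) → (0,2) → (0,3) → (0,4) → (0,5) → (0,6) → (0,7) → (1,7) → (2,7) → (2,6) → (2,5) → (3,5) → (4,5) → (5,5) → (6,5) → (6,4) → (6,3) → (7,3) → (7,4) → (8,4) → (8,5) → (7,5) → (7,6) → (6,6) → (5,6) → (5,7) → (6,7) → (7,7) → (8,7)
Number of steps: 29

Solution:

┌───────────────┐
│A → → → → → → ↓│
│ ╶─┬─────────┐ │
│   │         │↓│
├─╴ ├───┐ ┌───┘ │
│   │   │ │↓ ← ↲│
│ ╶─┘ ╷ │ │ ┌───┤
│     │ │ │↓│   │
├─┬───┴─┘ │ │ ╶─┤
│ │       │↓│   │
│ ╵ ╷ ┌─╴ │ ├─╴ │
│   │ │   │↓│↱ ↓│
│ ╶─┤ ├───┘ │ ╷ │
│   │ │↓ ← ↲│↑│↓│
├───┘ │ ╶─┬─┘ │ │
│     │↳ ↓│↱ ↑│↓│
│ ╶───┴─╴ ╵ ┌─┘ │
│        ↳ ↑│  B│
└───────────┴───┘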